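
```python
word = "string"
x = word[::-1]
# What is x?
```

word has length 6. The slice word[::-1] selects indices [5, 4, 3, 2, 1, 0] (5->'g', 4->'n', 3->'i', 2->'r', 1->'t', 0->'s'), giving 'gnirts'.

'gnirts'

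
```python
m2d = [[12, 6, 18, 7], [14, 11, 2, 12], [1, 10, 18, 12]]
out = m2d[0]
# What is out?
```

m2d has 3 rows. Row 0 is [12, 6, 18, 7].

[12, 6, 18, 7]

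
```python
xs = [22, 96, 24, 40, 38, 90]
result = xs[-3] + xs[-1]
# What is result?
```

xs has length 6. Negative index -3 maps to positive index 6 + (-3) = 3. xs[3] = 40.
xs has length 6. Negative index -1 maps to positive index 6 + (-1) = 5. xs[5] = 90.
Sum: 40 + 90 = 130.

130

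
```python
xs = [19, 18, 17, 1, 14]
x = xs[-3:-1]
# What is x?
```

xs has length 5. The slice xs[-3:-1] selects indices [2, 3] (2->17, 3->1), giving [17, 1].

[17, 1]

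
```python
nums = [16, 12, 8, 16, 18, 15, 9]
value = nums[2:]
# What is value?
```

nums has length 7. The slice nums[2:] selects indices [2, 3, 4, 5, 6] (2->8, 3->16, 4->18, 5->15, 6->9), giving [8, 16, 18, 15, 9].

[8, 16, 18, 15, 9]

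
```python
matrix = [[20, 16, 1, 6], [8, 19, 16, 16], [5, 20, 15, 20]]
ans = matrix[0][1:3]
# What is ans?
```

matrix[0] = [20, 16, 1, 6]. matrix[0] has length 4. The slice matrix[0][1:3] selects indices [1, 2] (1->16, 2->1), giving [16, 1].

[16, 1]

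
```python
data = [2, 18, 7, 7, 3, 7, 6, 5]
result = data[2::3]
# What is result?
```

data has length 8. The slice data[2::3] selects indices [2, 5] (2->7, 5->7), giving [7, 7].

[7, 7]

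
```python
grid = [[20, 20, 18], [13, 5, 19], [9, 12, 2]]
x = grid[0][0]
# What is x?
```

grid[0] = [20, 20, 18]. Taking column 0 of that row yields 20.

20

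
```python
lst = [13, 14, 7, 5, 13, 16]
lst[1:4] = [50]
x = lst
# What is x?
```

lst starts as [13, 14, 7, 5, 13, 16] (length 6). The slice lst[1:4] covers indices [1, 2, 3] with values [14, 7, 5]. Replacing that slice with [50] (different length) produces [13, 50, 13, 16].

[13, 50, 13, 16]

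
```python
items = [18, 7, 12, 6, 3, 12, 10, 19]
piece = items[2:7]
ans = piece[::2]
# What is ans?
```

items has length 8. The slice items[2:7] selects indices [2, 3, 4, 5, 6] (2->12, 3->6, 4->3, 5->12, 6->10), giving [12, 6, 3, 12, 10]. So piece = [12, 6, 3, 12, 10]. piece has length 5. The slice piece[::2] selects indices [0, 2, 4] (0->12, 2->3, 4->10), giving [12, 3, 10].

[12, 3, 10]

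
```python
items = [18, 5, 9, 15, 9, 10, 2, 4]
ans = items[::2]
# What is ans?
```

items has length 8. The slice items[::2] selects indices [0, 2, 4, 6] (0->18, 2->9, 4->9, 6->2), giving [18, 9, 9, 2].

[18, 9, 9, 2]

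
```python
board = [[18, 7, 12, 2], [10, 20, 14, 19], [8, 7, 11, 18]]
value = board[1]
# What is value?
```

board has 3 rows. Row 1 is [10, 20, 14, 19].

[10, 20, 14, 19]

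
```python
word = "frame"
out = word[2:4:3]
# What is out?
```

word has length 5. The slice word[2:4:3] selects indices [2] (2->'a'), giving 'a'.

'a'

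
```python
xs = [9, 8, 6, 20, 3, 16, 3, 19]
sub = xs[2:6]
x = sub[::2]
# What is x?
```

xs has length 8. The slice xs[2:6] selects indices [2, 3, 4, 5] (2->6, 3->20, 4->3, 5->16), giving [6, 20, 3, 16]. So sub = [6, 20, 3, 16]. sub has length 4. The slice sub[::2] selects indices [0, 2] (0->6, 2->3), giving [6, 3].

[6, 3]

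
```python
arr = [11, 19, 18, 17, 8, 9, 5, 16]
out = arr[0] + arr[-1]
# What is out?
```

arr has length 8. arr[0] = 11.
arr has length 8. Negative index -1 maps to positive index 8 + (-1) = 7. arr[7] = 16.
Sum: 11 + 16 = 27.

27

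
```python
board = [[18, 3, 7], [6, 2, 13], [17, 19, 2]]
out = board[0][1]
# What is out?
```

board[0] = [18, 3, 7]. Taking column 1 of that row yields 3.

3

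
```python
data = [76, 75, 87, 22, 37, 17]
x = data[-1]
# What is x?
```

data has length 6. Negative index -1 maps to positive index 6 + (-1) = 5. data[5] = 17.

17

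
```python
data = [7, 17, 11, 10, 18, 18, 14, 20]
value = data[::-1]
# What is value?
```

data has length 8. The slice data[::-1] selects indices [7, 6, 5, 4, 3, 2, 1, 0] (7->20, 6->14, 5->18, 4->18, 3->10, 2->11, 1->17, 0->7), giving [20, 14, 18, 18, 10, 11, 17, 7].

[20, 14, 18, 18, 10, 11, 17, 7]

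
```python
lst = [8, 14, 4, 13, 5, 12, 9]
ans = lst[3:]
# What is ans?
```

lst has length 7. The slice lst[3:] selects indices [3, 4, 5, 6] (3->13, 4->5, 5->12, 6->9), giving [13, 5, 12, 9].

[13, 5, 12, 9]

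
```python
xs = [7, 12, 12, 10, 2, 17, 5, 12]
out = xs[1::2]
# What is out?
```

xs has length 8. The slice xs[1::2] selects indices [1, 3, 5, 7] (1->12, 3->10, 5->17, 7->12), giving [12, 10, 17, 12].

[12, 10, 17, 12]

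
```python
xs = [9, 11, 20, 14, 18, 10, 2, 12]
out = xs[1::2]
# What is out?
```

xs has length 8. The slice xs[1::2] selects indices [1, 3, 5, 7] (1->11, 3->14, 5->10, 7->12), giving [11, 14, 10, 12].

[11, 14, 10, 12]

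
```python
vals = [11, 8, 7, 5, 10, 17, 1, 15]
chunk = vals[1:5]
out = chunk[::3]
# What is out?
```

vals has length 8. The slice vals[1:5] selects indices [1, 2, 3, 4] (1->8, 2->7, 3->5, 4->10), giving [8, 7, 5, 10]. So chunk = [8, 7, 5, 10]. chunk has length 4. The slice chunk[::3] selects indices [0, 3] (0->8, 3->10), giving [8, 10].

[8, 10]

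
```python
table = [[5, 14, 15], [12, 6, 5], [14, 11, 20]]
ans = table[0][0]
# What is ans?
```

table[0] = [5, 14, 15]. Taking column 0 of that row yields 5.

5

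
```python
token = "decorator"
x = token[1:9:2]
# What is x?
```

token has length 9. The slice token[1:9:2] selects indices [1, 3, 5, 7] (1->'e', 3->'o', 5->'a', 7->'o'), giving 'eoao'.

'eoao'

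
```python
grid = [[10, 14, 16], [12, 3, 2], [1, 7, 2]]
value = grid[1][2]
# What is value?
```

grid[1] = [12, 3, 2]. Taking column 2 of that row yields 2.

2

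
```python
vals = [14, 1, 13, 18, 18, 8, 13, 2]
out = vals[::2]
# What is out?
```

vals has length 8. The slice vals[::2] selects indices [0, 2, 4, 6] (0->14, 2->13, 4->18, 6->13), giving [14, 13, 18, 13].

[14, 13, 18, 13]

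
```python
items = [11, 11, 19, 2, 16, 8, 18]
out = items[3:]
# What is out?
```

items has length 7. The slice items[3:] selects indices [3, 4, 5, 6] (3->2, 4->16, 5->8, 6->18), giving [2, 16, 8, 18].

[2, 16, 8, 18]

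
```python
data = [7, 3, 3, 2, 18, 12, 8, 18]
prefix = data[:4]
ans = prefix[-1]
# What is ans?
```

data has length 8. The slice data[:4] selects indices [0, 1, 2, 3] (0->7, 1->3, 2->3, 3->2), giving [7, 3, 3, 2]. So prefix = [7, 3, 3, 2]. Then prefix[-1] = 2.

2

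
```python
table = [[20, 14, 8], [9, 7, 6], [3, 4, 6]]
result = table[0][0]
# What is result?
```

table[0] = [20, 14, 8]. Taking column 0 of that row yields 20.

20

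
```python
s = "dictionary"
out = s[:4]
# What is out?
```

s has length 10. The slice s[:4] selects indices [0, 1, 2, 3] (0->'d', 1->'i', 2->'c', 3->'t'), giving 'dict'.

'dict'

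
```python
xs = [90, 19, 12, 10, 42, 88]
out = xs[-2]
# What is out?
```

xs has length 6. Negative index -2 maps to positive index 6 + (-2) = 4. xs[4] = 42.

42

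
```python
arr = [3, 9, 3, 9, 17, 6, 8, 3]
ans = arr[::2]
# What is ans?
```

arr has length 8. The slice arr[::2] selects indices [0, 2, 4, 6] (0->3, 2->3, 4->17, 6->8), giving [3, 3, 17, 8].

[3, 3, 17, 8]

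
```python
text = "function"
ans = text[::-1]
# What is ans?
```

text has length 8. The slice text[::-1] selects indices [7, 6, 5, 4, 3, 2, 1, 0] (7->'n', 6->'o', 5->'i', 4->'t', 3->'c', 2->'n', 1->'u', 0->'f'), giving 'noitcnuf'.

'noitcnuf'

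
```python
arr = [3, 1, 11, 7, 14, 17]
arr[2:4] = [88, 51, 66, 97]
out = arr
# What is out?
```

arr starts as [3, 1, 11, 7, 14, 17] (length 6). The slice arr[2:4] covers indices [2, 3] with values [11, 7]. Replacing that slice with [88, 51, 66, 97] (different length) produces [3, 1, 88, 51, 66, 97, 14, 17].

[3, 1, 88, 51, 66, 97, 14, 17]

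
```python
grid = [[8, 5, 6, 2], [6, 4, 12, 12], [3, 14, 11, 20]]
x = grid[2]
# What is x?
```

grid has 3 rows. Row 2 is [3, 14, 11, 20].

[3, 14, 11, 20]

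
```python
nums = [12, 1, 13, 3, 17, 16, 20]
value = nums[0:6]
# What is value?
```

nums has length 7. The slice nums[0:6] selects indices [0, 1, 2, 3, 4, 5] (0->12, 1->1, 2->13, 3->3, 4->17, 5->16), giving [12, 1, 13, 3, 17, 16].

[12, 1, 13, 3, 17, 16]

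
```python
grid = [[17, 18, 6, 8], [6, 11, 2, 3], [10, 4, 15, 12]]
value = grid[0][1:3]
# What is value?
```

grid[0] = [17, 18, 6, 8]. grid[0] has length 4. The slice grid[0][1:3] selects indices [1, 2] (1->18, 2->6), giving [18, 6].

[18, 6]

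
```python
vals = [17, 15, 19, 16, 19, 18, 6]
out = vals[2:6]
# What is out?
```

vals has length 7. The slice vals[2:6] selects indices [2, 3, 4, 5] (2->19, 3->16, 4->19, 5->18), giving [19, 16, 19, 18].

[19, 16, 19, 18]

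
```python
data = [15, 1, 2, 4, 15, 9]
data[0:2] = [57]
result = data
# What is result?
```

data starts as [15, 1, 2, 4, 15, 9] (length 6). The slice data[0:2] covers indices [0, 1] with values [15, 1]. Replacing that slice with [57] (different length) produces [57, 2, 4, 15, 9].

[57, 2, 4, 15, 9]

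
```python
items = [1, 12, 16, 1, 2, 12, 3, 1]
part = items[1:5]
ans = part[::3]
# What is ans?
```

items has length 8. The slice items[1:5] selects indices [1, 2, 3, 4] (1->12, 2->16, 3->1, 4->2), giving [12, 16, 1, 2]. So part = [12, 16, 1, 2]. part has length 4. The slice part[::3] selects indices [0, 3] (0->12, 3->2), giving [12, 2].

[12, 2]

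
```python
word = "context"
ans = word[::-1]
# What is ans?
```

word has length 7. The slice word[::-1] selects indices [6, 5, 4, 3, 2, 1, 0] (6->'t', 5->'x', 4->'e', 3->'t', 2->'n', 1->'o', 0->'c'), giving 'txetnoc'.

'txetnoc'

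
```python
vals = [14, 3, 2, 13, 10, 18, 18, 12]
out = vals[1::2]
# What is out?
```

vals has length 8. The slice vals[1::2] selects indices [1, 3, 5, 7] (1->3, 3->13, 5->18, 7->12), giving [3, 13, 18, 12].

[3, 13, 18, 12]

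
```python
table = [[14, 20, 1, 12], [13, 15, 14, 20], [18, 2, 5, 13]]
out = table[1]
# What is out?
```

table has 3 rows. Row 1 is [13, 15, 14, 20].

[13, 15, 14, 20]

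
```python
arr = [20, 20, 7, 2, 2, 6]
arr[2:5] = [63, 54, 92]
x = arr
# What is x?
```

arr starts as [20, 20, 7, 2, 2, 6] (length 6). The slice arr[2:5] covers indices [2, 3, 4] with values [7, 2, 2]. Replacing that slice with [63, 54, 92] (same length) produces [20, 20, 63, 54, 92, 6].

[20, 20, 63, 54, 92, 6]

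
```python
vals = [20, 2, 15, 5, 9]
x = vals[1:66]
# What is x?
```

vals has length 5. The slice vals[1:66] selects indices [1, 2, 3, 4] (1->2, 2->15, 3->5, 4->9), giving [2, 15, 5, 9].

[2, 15, 5, 9]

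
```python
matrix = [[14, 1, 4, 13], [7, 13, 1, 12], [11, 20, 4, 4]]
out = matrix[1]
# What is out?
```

matrix has 3 rows. Row 1 is [7, 13, 1, 12].

[7, 13, 1, 12]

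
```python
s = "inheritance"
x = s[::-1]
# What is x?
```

s has length 11. The slice s[::-1] selects indices [10, 9, 8, 7, 6, 5, 4, 3, 2, 1, 0] (10->'e', 9->'c', 8->'n', 7->'a', 6->'t', 5->'i', 4->'r', 3->'e', 2->'h', 1->'n', 0->'i'), giving 'ecnatirehni'.

'ecnatirehni'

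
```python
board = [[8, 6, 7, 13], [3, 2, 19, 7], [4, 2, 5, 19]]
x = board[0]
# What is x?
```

board has 3 rows. Row 0 is [8, 6, 7, 13].

[8, 6, 7, 13]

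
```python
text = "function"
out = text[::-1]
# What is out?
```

text has length 8. The slice text[::-1] selects indices [7, 6, 5, 4, 3, 2, 1, 0] (7->'n', 6->'o', 5->'i', 4->'t', 3->'c', 2->'n', 1->'u', 0->'f'), giving 'noitcnuf'.

'noitcnuf'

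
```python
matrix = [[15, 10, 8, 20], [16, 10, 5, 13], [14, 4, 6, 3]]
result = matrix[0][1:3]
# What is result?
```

matrix[0] = [15, 10, 8, 20]. matrix[0] has length 4. The slice matrix[0][1:3] selects indices [1, 2] (1->10, 2->8), giving [10, 8].

[10, 8]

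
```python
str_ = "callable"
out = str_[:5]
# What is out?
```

str_ has length 8. The slice str_[:5] selects indices [0, 1, 2, 3, 4] (0->'c', 1->'a', 2->'l', 3->'l', 4->'a'), giving 'calla'.

'calla'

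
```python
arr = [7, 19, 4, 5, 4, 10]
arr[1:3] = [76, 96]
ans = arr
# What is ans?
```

arr starts as [7, 19, 4, 5, 4, 10] (length 6). The slice arr[1:3] covers indices [1, 2] with values [19, 4]. Replacing that slice with [76, 96] (same length) produces [7, 76, 96, 5, 4, 10].

[7, 76, 96, 5, 4, 10]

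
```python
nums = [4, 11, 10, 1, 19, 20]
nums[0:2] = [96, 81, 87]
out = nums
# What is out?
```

nums starts as [4, 11, 10, 1, 19, 20] (length 6). The slice nums[0:2] covers indices [0, 1] with values [4, 11]. Replacing that slice with [96, 81, 87] (different length) produces [96, 81, 87, 10, 1, 19, 20].

[96, 81, 87, 10, 1, 19, 20]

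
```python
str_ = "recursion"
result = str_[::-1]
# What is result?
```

str_ has length 9. The slice str_[::-1] selects indices [8, 7, 6, 5, 4, 3, 2, 1, 0] (8->'n', 7->'o', 6->'i', 5->'s', 4->'r', 3->'u', 2->'c', 1->'e', 0->'r'), giving 'noisrucer'.

'noisrucer'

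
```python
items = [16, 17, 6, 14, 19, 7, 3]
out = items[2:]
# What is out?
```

items has length 7. The slice items[2:] selects indices [2, 3, 4, 5, 6] (2->6, 3->14, 4->19, 5->7, 6->3), giving [6, 14, 19, 7, 3].

[6, 14, 19, 7, 3]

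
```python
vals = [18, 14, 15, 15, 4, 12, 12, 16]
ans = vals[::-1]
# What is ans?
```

vals has length 8. The slice vals[::-1] selects indices [7, 6, 5, 4, 3, 2, 1, 0] (7->16, 6->12, 5->12, 4->4, 3->15, 2->15, 1->14, 0->18), giving [16, 12, 12, 4, 15, 15, 14, 18].

[16, 12, 12, 4, 15, 15, 14, 18]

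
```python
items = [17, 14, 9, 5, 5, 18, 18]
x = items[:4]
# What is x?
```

items has length 7. The slice items[:4] selects indices [0, 1, 2, 3] (0->17, 1->14, 2->9, 3->5), giving [17, 14, 9, 5].

[17, 14, 9, 5]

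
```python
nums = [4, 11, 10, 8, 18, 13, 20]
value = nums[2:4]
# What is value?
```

nums has length 7. The slice nums[2:4] selects indices [2, 3] (2->10, 3->8), giving [10, 8].

[10, 8]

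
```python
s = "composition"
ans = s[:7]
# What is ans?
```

s has length 11. The slice s[:7] selects indices [0, 1, 2, 3, 4, 5, 6] (0->'c', 1->'o', 2->'m', 3->'p', 4->'o', 5->'s', 6->'i'), giving 'composi'.

'composi'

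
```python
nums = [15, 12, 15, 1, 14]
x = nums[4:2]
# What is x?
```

nums has length 5. The slice nums[4:2] resolves to an empty index range, so the result is [].

[]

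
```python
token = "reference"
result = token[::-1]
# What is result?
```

token has length 9. The slice token[::-1] selects indices [8, 7, 6, 5, 4, 3, 2, 1, 0] (8->'e', 7->'c', 6->'n', 5->'e', 4->'r', 3->'e', 2->'f', 1->'e', 0->'r'), giving 'ecnerefer'.

'ecnerefer'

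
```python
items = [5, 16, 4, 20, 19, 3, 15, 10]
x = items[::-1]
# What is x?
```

items has length 8. The slice items[::-1] selects indices [7, 6, 5, 4, 3, 2, 1, 0] (7->10, 6->15, 5->3, 4->19, 3->20, 2->4, 1->16, 0->5), giving [10, 15, 3, 19, 20, 4, 16, 5].

[10, 15, 3, 19, 20, 4, 16, 5]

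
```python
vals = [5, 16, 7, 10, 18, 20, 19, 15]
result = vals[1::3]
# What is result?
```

vals has length 8. The slice vals[1::3] selects indices [1, 4, 7] (1->16, 4->18, 7->15), giving [16, 18, 15].

[16, 18, 15]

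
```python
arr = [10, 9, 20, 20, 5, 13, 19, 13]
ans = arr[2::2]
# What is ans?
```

arr has length 8. The slice arr[2::2] selects indices [2, 4, 6] (2->20, 4->5, 6->19), giving [20, 5, 19].

[20, 5, 19]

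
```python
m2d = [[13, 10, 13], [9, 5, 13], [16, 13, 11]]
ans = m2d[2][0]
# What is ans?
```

m2d[2] = [16, 13, 11]. Taking column 0 of that row yields 16.

16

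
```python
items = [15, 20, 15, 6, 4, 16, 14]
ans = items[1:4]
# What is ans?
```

items has length 7. The slice items[1:4] selects indices [1, 2, 3] (1->20, 2->15, 3->6), giving [20, 15, 6].

[20, 15, 6]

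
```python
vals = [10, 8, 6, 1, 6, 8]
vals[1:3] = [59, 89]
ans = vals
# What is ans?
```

vals starts as [10, 8, 6, 1, 6, 8] (length 6). The slice vals[1:3] covers indices [1, 2] with values [8, 6]. Replacing that slice with [59, 89] (same length) produces [10, 59, 89, 1, 6, 8].

[10, 59, 89, 1, 6, 8]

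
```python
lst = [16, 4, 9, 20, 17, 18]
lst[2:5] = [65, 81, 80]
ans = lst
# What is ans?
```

lst starts as [16, 4, 9, 20, 17, 18] (length 6). The slice lst[2:5] covers indices [2, 3, 4] with values [9, 20, 17]. Replacing that slice with [65, 81, 80] (same length) produces [16, 4, 65, 81, 80, 18].

[16, 4, 65, 81, 80, 18]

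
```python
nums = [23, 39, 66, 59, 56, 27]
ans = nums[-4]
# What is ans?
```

nums has length 6. Negative index -4 maps to positive index 6 + (-4) = 2. nums[2] = 66.

66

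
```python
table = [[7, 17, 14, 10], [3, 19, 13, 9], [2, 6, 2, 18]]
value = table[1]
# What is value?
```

table has 3 rows. Row 1 is [3, 19, 13, 9].

[3, 19, 13, 9]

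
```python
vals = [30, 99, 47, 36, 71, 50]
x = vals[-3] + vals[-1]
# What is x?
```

vals has length 6. Negative index -3 maps to positive index 6 + (-3) = 3. vals[3] = 36.
vals has length 6. Negative index -1 maps to positive index 6 + (-1) = 5. vals[5] = 50.
Sum: 36 + 50 = 86.

86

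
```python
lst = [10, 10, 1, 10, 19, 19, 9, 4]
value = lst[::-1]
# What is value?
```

lst has length 8. The slice lst[::-1] selects indices [7, 6, 5, 4, 3, 2, 1, 0] (7->4, 6->9, 5->19, 4->19, 3->10, 2->1, 1->10, 0->10), giving [4, 9, 19, 19, 10, 1, 10, 10].

[4, 9, 19, 19, 10, 1, 10, 10]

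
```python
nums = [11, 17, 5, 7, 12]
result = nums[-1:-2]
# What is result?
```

nums has length 5. The slice nums[-1:-2] resolves to an empty index range, so the result is [].

[]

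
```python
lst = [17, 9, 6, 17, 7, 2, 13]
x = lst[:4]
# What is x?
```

lst has length 7. The slice lst[:4] selects indices [0, 1, 2, 3] (0->17, 1->9, 2->6, 3->17), giving [17, 9, 6, 17].

[17, 9, 6, 17]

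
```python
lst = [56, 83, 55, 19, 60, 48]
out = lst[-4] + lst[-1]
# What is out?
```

lst has length 6. Negative index -4 maps to positive index 6 + (-4) = 2. lst[2] = 55.
lst has length 6. Negative index -1 maps to positive index 6 + (-1) = 5. lst[5] = 48.
Sum: 55 + 48 = 103.

103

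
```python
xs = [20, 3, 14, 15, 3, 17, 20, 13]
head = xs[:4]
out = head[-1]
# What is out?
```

xs has length 8. The slice xs[:4] selects indices [0, 1, 2, 3] (0->20, 1->3, 2->14, 3->15), giving [20, 3, 14, 15]. So head = [20, 3, 14, 15]. Then head[-1] = 15.

15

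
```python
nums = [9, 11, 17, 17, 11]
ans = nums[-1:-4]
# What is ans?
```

nums has length 5. The slice nums[-1:-4] resolves to an empty index range, so the result is [].

[]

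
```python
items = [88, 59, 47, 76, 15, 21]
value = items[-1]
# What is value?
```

items has length 6. Negative index -1 maps to positive index 6 + (-1) = 5. items[5] = 21.

21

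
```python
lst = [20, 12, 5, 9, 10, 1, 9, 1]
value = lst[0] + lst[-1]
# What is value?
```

lst has length 8. lst[0] = 20.
lst has length 8. Negative index -1 maps to positive index 8 + (-1) = 7. lst[7] = 1.
Sum: 20 + 1 = 21.

21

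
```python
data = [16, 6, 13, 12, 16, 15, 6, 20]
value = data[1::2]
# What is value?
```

data has length 8. The slice data[1::2] selects indices [1, 3, 5, 7] (1->6, 3->12, 5->15, 7->20), giving [6, 12, 15, 20].

[6, 12, 15, 20]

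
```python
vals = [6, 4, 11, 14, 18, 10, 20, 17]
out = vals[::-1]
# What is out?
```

vals has length 8. The slice vals[::-1] selects indices [7, 6, 5, 4, 3, 2, 1, 0] (7->17, 6->20, 5->10, 4->18, 3->14, 2->11, 1->4, 0->6), giving [17, 20, 10, 18, 14, 11, 4, 6].

[17, 20, 10, 18, 14, 11, 4, 6]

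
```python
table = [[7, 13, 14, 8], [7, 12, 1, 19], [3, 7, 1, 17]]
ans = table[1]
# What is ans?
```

table has 3 rows. Row 1 is [7, 12, 1, 19].

[7, 12, 1, 19]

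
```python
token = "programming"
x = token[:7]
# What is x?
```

token has length 11. The slice token[:7] selects indices [0, 1, 2, 3, 4, 5, 6] (0->'p', 1->'r', 2->'o', 3->'g', 4->'r', 5->'a', 6->'m'), giving 'program'.

'program'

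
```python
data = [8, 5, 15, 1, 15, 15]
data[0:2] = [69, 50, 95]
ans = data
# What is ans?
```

data starts as [8, 5, 15, 1, 15, 15] (length 6). The slice data[0:2] covers indices [0, 1] with values [8, 5]. Replacing that slice with [69, 50, 95] (different length) produces [69, 50, 95, 15, 1, 15, 15].

[69, 50, 95, 15, 1, 15, 15]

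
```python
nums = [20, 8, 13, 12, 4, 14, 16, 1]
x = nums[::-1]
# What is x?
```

nums has length 8. The slice nums[::-1] selects indices [7, 6, 5, 4, 3, 2, 1, 0] (7->1, 6->16, 5->14, 4->4, 3->12, 2->13, 1->8, 0->20), giving [1, 16, 14, 4, 12, 13, 8, 20].

[1, 16, 14, 4, 12, 13, 8, 20]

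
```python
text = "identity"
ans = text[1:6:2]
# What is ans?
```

text has length 8. The slice text[1:6:2] selects indices [1, 3, 5] (1->'d', 3->'n', 5->'i'), giving 'dni'.

'dni'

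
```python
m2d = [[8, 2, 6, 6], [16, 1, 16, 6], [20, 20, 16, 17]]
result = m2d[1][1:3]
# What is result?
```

m2d[1] = [16, 1, 16, 6]. m2d[1] has length 4. The slice m2d[1][1:3] selects indices [1, 2] (1->1, 2->16), giving [1, 16].

[1, 16]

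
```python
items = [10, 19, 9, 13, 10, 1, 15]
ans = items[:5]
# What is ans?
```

items has length 7. The slice items[:5] selects indices [0, 1, 2, 3, 4] (0->10, 1->19, 2->9, 3->13, 4->10), giving [10, 19, 9, 13, 10].

[10, 19, 9, 13, 10]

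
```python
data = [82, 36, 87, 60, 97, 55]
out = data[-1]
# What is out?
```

data has length 6. Negative index -1 maps to positive index 6 + (-1) = 5. data[5] = 55.

55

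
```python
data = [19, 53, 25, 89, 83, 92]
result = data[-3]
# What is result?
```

data has length 6. Negative index -3 maps to positive index 6 + (-3) = 3. data[3] = 89.

89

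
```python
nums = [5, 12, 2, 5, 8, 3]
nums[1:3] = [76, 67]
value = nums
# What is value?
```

nums starts as [5, 12, 2, 5, 8, 3] (length 6). The slice nums[1:3] covers indices [1, 2] with values [12, 2]. Replacing that slice with [76, 67] (same length) produces [5, 76, 67, 5, 8, 3].

[5, 76, 67, 5, 8, 3]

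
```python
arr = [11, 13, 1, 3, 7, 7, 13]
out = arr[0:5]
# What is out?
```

arr has length 7. The slice arr[0:5] selects indices [0, 1, 2, 3, 4] (0->11, 1->13, 2->1, 3->3, 4->7), giving [11, 13, 1, 3, 7].

[11, 13, 1, 3, 7]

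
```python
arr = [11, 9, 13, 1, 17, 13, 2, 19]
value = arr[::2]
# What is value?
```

arr has length 8. The slice arr[::2] selects indices [0, 2, 4, 6] (0->11, 2->13, 4->17, 6->2), giving [11, 13, 17, 2].

[11, 13, 17, 2]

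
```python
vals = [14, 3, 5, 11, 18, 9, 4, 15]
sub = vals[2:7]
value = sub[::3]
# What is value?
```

vals has length 8. The slice vals[2:7] selects indices [2, 3, 4, 5, 6] (2->5, 3->11, 4->18, 5->9, 6->4), giving [5, 11, 18, 9, 4]. So sub = [5, 11, 18, 9, 4]. sub has length 5. The slice sub[::3] selects indices [0, 3] (0->5, 3->9), giving [5, 9].

[5, 9]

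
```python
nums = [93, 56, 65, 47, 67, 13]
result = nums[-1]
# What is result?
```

nums has length 6. Negative index -1 maps to positive index 6 + (-1) = 5. nums[5] = 13.

13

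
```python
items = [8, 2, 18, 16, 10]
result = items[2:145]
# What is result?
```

items has length 5. The slice items[2:145] selects indices [2, 3, 4] (2->18, 3->16, 4->10), giving [18, 16, 10].

[18, 16, 10]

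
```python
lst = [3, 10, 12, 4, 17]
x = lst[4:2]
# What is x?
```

lst has length 5. The slice lst[4:2] resolves to an empty index range, so the result is [].

[]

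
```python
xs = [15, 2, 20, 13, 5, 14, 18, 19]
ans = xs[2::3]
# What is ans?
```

xs has length 8. The slice xs[2::3] selects indices [2, 5] (2->20, 5->14), giving [20, 14].

[20, 14]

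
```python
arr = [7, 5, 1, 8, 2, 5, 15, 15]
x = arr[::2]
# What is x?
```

arr has length 8. The slice arr[::2] selects indices [0, 2, 4, 6] (0->7, 2->1, 4->2, 6->15), giving [7, 1, 2, 15].

[7, 1, 2, 15]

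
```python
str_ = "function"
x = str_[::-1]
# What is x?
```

str_ has length 8. The slice str_[::-1] selects indices [7, 6, 5, 4, 3, 2, 1, 0] (7->'n', 6->'o', 5->'i', 4->'t', 3->'c', 2->'n', 1->'u', 0->'f'), giving 'noitcnuf'.

'noitcnuf'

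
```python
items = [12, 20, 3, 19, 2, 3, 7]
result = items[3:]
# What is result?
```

items has length 7. The slice items[3:] selects indices [3, 4, 5, 6] (3->19, 4->2, 5->3, 6->7), giving [19, 2, 3, 7].

[19, 2, 3, 7]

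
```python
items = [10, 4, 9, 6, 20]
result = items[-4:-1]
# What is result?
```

items has length 5. The slice items[-4:-1] selects indices [1, 2, 3] (1->4, 2->9, 3->6), giving [4, 9, 6].

[4, 9, 6]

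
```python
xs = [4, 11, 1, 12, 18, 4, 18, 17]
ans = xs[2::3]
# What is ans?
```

xs has length 8. The slice xs[2::3] selects indices [2, 5] (2->1, 5->4), giving [1, 4].

[1, 4]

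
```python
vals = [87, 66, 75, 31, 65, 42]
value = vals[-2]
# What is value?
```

vals has length 6. Negative index -2 maps to positive index 6 + (-2) = 4. vals[4] = 65.

65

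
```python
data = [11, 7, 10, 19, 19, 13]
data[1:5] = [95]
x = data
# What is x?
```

data starts as [11, 7, 10, 19, 19, 13] (length 6). The slice data[1:5] covers indices [1, 2, 3, 4] with values [7, 10, 19, 19]. Replacing that slice with [95] (different length) produces [11, 95, 13].

[11, 95, 13]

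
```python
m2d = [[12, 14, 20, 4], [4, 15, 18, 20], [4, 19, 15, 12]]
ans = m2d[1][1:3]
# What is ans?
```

m2d[1] = [4, 15, 18, 20]. m2d[1] has length 4. The slice m2d[1][1:3] selects indices [1, 2] (1->15, 2->18), giving [15, 18].

[15, 18]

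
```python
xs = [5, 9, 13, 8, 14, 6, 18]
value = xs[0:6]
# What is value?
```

xs has length 7. The slice xs[0:6] selects indices [0, 1, 2, 3, 4, 5] (0->5, 1->9, 2->13, 3->8, 4->14, 5->6), giving [5, 9, 13, 8, 14, 6].

[5, 9, 13, 8, 14, 6]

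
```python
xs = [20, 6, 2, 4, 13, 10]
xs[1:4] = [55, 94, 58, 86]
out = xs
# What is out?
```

xs starts as [20, 6, 2, 4, 13, 10] (length 6). The slice xs[1:4] covers indices [1, 2, 3] with values [6, 2, 4]. Replacing that slice with [55, 94, 58, 86] (different length) produces [20, 55, 94, 58, 86, 13, 10].

[20, 55, 94, 58, 86, 13, 10]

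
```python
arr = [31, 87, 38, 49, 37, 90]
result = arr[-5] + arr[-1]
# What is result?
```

arr has length 6. Negative index -5 maps to positive index 6 + (-5) = 1. arr[1] = 87.
arr has length 6. Negative index -1 maps to positive index 6 + (-1) = 5. arr[5] = 90.
Sum: 87 + 90 = 177.

177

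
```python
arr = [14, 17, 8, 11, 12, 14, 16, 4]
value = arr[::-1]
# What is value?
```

arr has length 8. The slice arr[::-1] selects indices [7, 6, 5, 4, 3, 2, 1, 0] (7->4, 6->16, 5->14, 4->12, 3->11, 2->8, 1->17, 0->14), giving [4, 16, 14, 12, 11, 8, 17, 14].

[4, 16, 14, 12, 11, 8, 17, 14]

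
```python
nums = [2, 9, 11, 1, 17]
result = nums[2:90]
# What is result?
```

nums has length 5. The slice nums[2:90] selects indices [2, 3, 4] (2->11, 3->1, 4->17), giving [11, 1, 17].

[11, 1, 17]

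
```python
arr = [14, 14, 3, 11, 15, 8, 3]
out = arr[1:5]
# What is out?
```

arr has length 7. The slice arr[1:5] selects indices [1, 2, 3, 4] (1->14, 2->3, 3->11, 4->15), giving [14, 3, 11, 15].

[14, 3, 11, 15]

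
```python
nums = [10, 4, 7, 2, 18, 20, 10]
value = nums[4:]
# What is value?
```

nums has length 7. The slice nums[4:] selects indices [4, 5, 6] (4->18, 5->20, 6->10), giving [18, 20, 10].

[18, 20, 10]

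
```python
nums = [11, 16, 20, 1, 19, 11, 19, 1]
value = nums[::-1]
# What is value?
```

nums has length 8. The slice nums[::-1] selects indices [7, 6, 5, 4, 3, 2, 1, 0] (7->1, 6->19, 5->11, 4->19, 3->1, 2->20, 1->16, 0->11), giving [1, 19, 11, 19, 1, 20, 16, 11].

[1, 19, 11, 19, 1, 20, 16, 11]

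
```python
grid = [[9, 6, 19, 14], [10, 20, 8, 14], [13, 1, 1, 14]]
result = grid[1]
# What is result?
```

grid has 3 rows. Row 1 is [10, 20, 8, 14].

[10, 20, 8, 14]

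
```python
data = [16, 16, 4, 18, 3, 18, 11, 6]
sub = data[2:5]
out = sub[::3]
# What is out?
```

data has length 8. The slice data[2:5] selects indices [2, 3, 4] (2->4, 3->18, 4->3), giving [4, 18, 3]. So sub = [4, 18, 3]. sub has length 3. The slice sub[::3] selects indices [0] (0->4), giving [4].

[4]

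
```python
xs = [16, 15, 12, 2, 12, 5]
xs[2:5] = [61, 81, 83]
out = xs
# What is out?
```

xs starts as [16, 15, 12, 2, 12, 5] (length 6). The slice xs[2:5] covers indices [2, 3, 4] with values [12, 2, 12]. Replacing that slice with [61, 81, 83] (same length) produces [16, 15, 61, 81, 83, 5].

[16, 15, 61, 81, 83, 5]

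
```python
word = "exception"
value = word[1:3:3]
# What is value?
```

word has length 9. The slice word[1:3:3] selects indices [1] (1->'x'), giving 'x'.

'x'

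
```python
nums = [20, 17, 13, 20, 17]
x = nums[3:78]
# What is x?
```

nums has length 5. The slice nums[3:78] selects indices [3, 4] (3->20, 4->17), giving [20, 17].

[20, 17]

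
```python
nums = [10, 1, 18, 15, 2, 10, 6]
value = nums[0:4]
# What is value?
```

nums has length 7. The slice nums[0:4] selects indices [0, 1, 2, 3] (0->10, 1->1, 2->18, 3->15), giving [10, 1, 18, 15].

[10, 1, 18, 15]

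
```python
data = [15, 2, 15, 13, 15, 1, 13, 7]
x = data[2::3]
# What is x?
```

data has length 8. The slice data[2::3] selects indices [2, 5] (2->15, 5->1), giving [15, 1].

[15, 1]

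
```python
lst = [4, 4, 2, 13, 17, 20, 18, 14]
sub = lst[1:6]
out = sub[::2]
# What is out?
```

lst has length 8. The slice lst[1:6] selects indices [1, 2, 3, 4, 5] (1->4, 2->2, 3->13, 4->17, 5->20), giving [4, 2, 13, 17, 20]. So sub = [4, 2, 13, 17, 20]. sub has length 5. The slice sub[::2] selects indices [0, 2, 4] (0->4, 2->13, 4->20), giving [4, 13, 20].

[4, 13, 20]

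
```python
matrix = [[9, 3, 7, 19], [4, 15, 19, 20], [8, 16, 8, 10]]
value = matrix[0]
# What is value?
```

matrix has 3 rows. Row 0 is [9, 3, 7, 19].

[9, 3, 7, 19]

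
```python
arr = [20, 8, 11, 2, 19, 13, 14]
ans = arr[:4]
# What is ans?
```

arr has length 7. The slice arr[:4] selects indices [0, 1, 2, 3] (0->20, 1->8, 2->11, 3->2), giving [20, 8, 11, 2].

[20, 8, 11, 2]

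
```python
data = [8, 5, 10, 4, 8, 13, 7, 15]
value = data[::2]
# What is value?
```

data has length 8. The slice data[::2] selects indices [0, 2, 4, 6] (0->8, 2->10, 4->8, 6->7), giving [8, 10, 8, 7].

[8, 10, 8, 7]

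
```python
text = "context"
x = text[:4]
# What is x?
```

text has length 7. The slice text[:4] selects indices [0, 1, 2, 3] (0->'c', 1->'o', 2->'n', 3->'t'), giving 'cont'.

'cont'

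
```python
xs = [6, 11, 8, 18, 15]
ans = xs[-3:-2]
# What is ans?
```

xs has length 5. The slice xs[-3:-2] selects indices [2] (2->8), giving [8].

[8]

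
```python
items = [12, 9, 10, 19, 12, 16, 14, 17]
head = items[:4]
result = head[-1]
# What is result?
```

items has length 8. The slice items[:4] selects indices [0, 1, 2, 3] (0->12, 1->9, 2->10, 3->19), giving [12, 9, 10, 19]. So head = [12, 9, 10, 19]. Then head[-1] = 19.

19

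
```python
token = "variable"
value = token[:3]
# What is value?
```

token has length 8. The slice token[:3] selects indices [0, 1, 2] (0->'v', 1->'a', 2->'r'), giving 'var'.

'var'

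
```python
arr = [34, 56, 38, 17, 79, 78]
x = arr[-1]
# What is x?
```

arr has length 6. Negative index -1 maps to positive index 6 + (-1) = 5. arr[5] = 78.

78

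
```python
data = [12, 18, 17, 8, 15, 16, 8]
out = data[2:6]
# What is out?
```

data has length 7. The slice data[2:6] selects indices [2, 3, 4, 5] (2->17, 3->8, 4->15, 5->16), giving [17, 8, 15, 16].

[17, 8, 15, 16]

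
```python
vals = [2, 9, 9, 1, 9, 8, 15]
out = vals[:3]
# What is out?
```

vals has length 7. The slice vals[:3] selects indices [0, 1, 2] (0->2, 1->9, 2->9), giving [2, 9, 9].

[2, 9, 9]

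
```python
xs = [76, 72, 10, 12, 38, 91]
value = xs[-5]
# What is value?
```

xs has length 6. Negative index -5 maps to positive index 6 + (-5) = 1. xs[1] = 72.

72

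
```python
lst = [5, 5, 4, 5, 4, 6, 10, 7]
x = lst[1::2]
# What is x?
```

lst has length 8. The slice lst[1::2] selects indices [1, 3, 5, 7] (1->5, 3->5, 5->6, 7->7), giving [5, 5, 6, 7].

[5, 5, 6, 7]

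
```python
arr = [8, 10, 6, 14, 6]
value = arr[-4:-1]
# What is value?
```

arr has length 5. The slice arr[-4:-1] selects indices [1, 2, 3] (1->10, 2->6, 3->14), giving [10, 6, 14].

[10, 6, 14]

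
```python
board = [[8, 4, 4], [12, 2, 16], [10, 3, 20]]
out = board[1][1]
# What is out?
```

board[1] = [12, 2, 16]. Taking column 1 of that row yields 2.

2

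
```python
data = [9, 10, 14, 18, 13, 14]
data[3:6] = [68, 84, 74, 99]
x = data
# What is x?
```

data starts as [9, 10, 14, 18, 13, 14] (length 6). The slice data[3:6] covers indices [3, 4, 5] with values [18, 13, 14]. Replacing that slice with [68, 84, 74, 99] (different length) produces [9, 10, 14, 68, 84, 74, 99].

[9, 10, 14, 68, 84, 74, 99]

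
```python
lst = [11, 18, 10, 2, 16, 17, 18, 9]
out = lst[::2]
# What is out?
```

lst has length 8. The slice lst[::2] selects indices [0, 2, 4, 6] (0->11, 2->10, 4->16, 6->18), giving [11, 10, 16, 18].

[11, 10, 16, 18]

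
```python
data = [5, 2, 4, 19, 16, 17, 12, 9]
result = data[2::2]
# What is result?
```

data has length 8. The slice data[2::2] selects indices [2, 4, 6] (2->4, 4->16, 6->12), giving [4, 16, 12].

[4, 16, 12]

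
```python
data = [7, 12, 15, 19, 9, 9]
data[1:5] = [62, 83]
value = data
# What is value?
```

data starts as [7, 12, 15, 19, 9, 9] (length 6). The slice data[1:5] covers indices [1, 2, 3, 4] with values [12, 15, 19, 9]. Replacing that slice with [62, 83] (different length) produces [7, 62, 83, 9].

[7, 62, 83, 9]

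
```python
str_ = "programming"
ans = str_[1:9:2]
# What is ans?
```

str_ has length 11. The slice str_[1:9:2] selects indices [1, 3, 5, 7] (1->'r', 3->'g', 5->'a', 7->'m'), giving 'rgam'.

'rgam'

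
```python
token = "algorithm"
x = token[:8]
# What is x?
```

token has length 9. The slice token[:8] selects indices [0, 1, 2, 3, 4, 5, 6, 7] (0->'a', 1->'l', 2->'g', 3->'o', 4->'r', 5->'i', 6->'t', 7->'h'), giving 'algorith'.

'algorith'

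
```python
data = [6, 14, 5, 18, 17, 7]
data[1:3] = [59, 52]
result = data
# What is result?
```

data starts as [6, 14, 5, 18, 17, 7] (length 6). The slice data[1:3] covers indices [1, 2] with values [14, 5]. Replacing that slice with [59, 52] (same length) produces [6, 59, 52, 18, 17, 7].

[6, 59, 52, 18, 17, 7]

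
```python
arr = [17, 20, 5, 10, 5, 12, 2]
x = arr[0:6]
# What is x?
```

arr has length 7. The slice arr[0:6] selects indices [0, 1, 2, 3, 4, 5] (0->17, 1->20, 2->5, 3->10, 4->5, 5->12), giving [17, 20, 5, 10, 5, 12].

[17, 20, 5, 10, 5, 12]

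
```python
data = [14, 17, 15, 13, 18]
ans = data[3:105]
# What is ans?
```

data has length 5. The slice data[3:105] selects indices [3, 4] (3->13, 4->18), giving [13, 18].

[13, 18]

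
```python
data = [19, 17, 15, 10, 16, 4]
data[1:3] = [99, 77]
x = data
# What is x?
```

data starts as [19, 17, 15, 10, 16, 4] (length 6). The slice data[1:3] covers indices [1, 2] with values [17, 15]. Replacing that slice with [99, 77] (same length) produces [19, 99, 77, 10, 16, 4].

[19, 99, 77, 10, 16, 4]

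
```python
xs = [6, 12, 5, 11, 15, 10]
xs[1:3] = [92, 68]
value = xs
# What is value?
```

xs starts as [6, 12, 5, 11, 15, 10] (length 6). The slice xs[1:3] covers indices [1, 2] with values [12, 5]. Replacing that slice with [92, 68] (same length) produces [6, 92, 68, 11, 15, 10].

[6, 92, 68, 11, 15, 10]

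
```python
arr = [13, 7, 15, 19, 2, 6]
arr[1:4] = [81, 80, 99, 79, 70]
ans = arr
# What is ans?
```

arr starts as [13, 7, 15, 19, 2, 6] (length 6). The slice arr[1:4] covers indices [1, 2, 3] with values [7, 15, 19]. Replacing that slice with [81, 80, 99, 79, 70] (different length) produces [13, 81, 80, 99, 79, 70, 2, 6].

[13, 81, 80, 99, 79, 70, 2, 6]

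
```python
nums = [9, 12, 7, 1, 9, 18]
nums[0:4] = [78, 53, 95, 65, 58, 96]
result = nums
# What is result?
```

nums starts as [9, 12, 7, 1, 9, 18] (length 6). The slice nums[0:4] covers indices [0, 1, 2, 3] with values [9, 12, 7, 1]. Replacing that slice with [78, 53, 95, 65, 58, 96] (different length) produces [78, 53, 95, 65, 58, 96, 9, 18].

[78, 53, 95, 65, 58, 96, 9, 18]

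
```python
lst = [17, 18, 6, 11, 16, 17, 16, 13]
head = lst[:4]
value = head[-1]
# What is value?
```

lst has length 8. The slice lst[:4] selects indices [0, 1, 2, 3] (0->17, 1->18, 2->6, 3->11), giving [17, 18, 6, 11]. So head = [17, 18, 6, 11]. Then head[-1] = 11.

11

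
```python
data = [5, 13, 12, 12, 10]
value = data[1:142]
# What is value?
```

data has length 5. The slice data[1:142] selects indices [1, 2, 3, 4] (1->13, 2->12, 3->12, 4->10), giving [13, 12, 12, 10].

[13, 12, 12, 10]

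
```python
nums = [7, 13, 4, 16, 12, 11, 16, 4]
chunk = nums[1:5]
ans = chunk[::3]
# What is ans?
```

nums has length 8. The slice nums[1:5] selects indices [1, 2, 3, 4] (1->13, 2->4, 3->16, 4->12), giving [13, 4, 16, 12]. So chunk = [13, 4, 16, 12]. chunk has length 4. The slice chunk[::3] selects indices [0, 3] (0->13, 3->12), giving [13, 12].

[13, 12]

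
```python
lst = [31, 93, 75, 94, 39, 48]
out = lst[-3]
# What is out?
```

lst has length 6. Negative index -3 maps to positive index 6 + (-3) = 3. lst[3] = 94.

94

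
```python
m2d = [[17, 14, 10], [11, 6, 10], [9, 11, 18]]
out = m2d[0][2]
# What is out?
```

m2d[0] = [17, 14, 10]. Taking column 2 of that row yields 10.

10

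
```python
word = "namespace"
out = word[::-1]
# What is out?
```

word has length 9. The slice word[::-1] selects indices [8, 7, 6, 5, 4, 3, 2, 1, 0] (8->'e', 7->'c', 6->'a', 5->'p', 4->'s', 3->'e', 2->'m', 1->'a', 0->'n'), giving 'ecapseman'.

'ecapseman'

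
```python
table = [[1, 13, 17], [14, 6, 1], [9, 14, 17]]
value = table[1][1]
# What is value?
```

table[1] = [14, 6, 1]. Taking column 1 of that row yields 6.

6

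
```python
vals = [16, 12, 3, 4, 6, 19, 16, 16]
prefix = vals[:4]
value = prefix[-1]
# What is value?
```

vals has length 8. The slice vals[:4] selects indices [0, 1, 2, 3] (0->16, 1->12, 2->3, 3->4), giving [16, 12, 3, 4]. So prefix = [16, 12, 3, 4]. Then prefix[-1] = 4.

4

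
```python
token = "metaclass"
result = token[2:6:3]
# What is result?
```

token has length 9. The slice token[2:6:3] selects indices [2, 5] (2->'t', 5->'l'), giving 'tl'.

'tl'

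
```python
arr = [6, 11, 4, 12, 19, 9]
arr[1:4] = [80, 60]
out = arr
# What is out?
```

arr starts as [6, 11, 4, 12, 19, 9] (length 6). The slice arr[1:4] covers indices [1, 2, 3] with values [11, 4, 12]. Replacing that slice with [80, 60] (different length) produces [6, 80, 60, 19, 9].

[6, 80, 60, 19, 9]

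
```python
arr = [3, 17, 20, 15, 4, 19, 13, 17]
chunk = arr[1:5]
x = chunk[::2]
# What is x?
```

arr has length 8. The slice arr[1:5] selects indices [1, 2, 3, 4] (1->17, 2->20, 3->15, 4->4), giving [17, 20, 15, 4]. So chunk = [17, 20, 15, 4]. chunk has length 4. The slice chunk[::2] selects indices [0, 2] (0->17, 2->15), giving [17, 15].

[17, 15]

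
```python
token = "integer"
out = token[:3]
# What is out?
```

token has length 7. The slice token[:3] selects indices [0, 1, 2] (0->'i', 1->'n', 2->'t'), giving 'int'.

'int'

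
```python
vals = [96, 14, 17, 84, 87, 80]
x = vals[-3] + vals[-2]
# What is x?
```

vals has length 6. Negative index -3 maps to positive index 6 + (-3) = 3. vals[3] = 84.
vals has length 6. Negative index -2 maps to positive index 6 + (-2) = 4. vals[4] = 87.
Sum: 84 + 87 = 171.

171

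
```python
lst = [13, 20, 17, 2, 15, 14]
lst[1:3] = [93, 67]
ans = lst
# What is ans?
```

lst starts as [13, 20, 17, 2, 15, 14] (length 6). The slice lst[1:3] covers indices [1, 2] with values [20, 17]. Replacing that slice with [93, 67] (same length) produces [13, 93, 67, 2, 15, 14].

[13, 93, 67, 2, 15, 14]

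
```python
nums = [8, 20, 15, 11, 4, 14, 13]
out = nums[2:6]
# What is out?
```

nums has length 7. The slice nums[2:6] selects indices [2, 3, 4, 5] (2->15, 3->11, 4->4, 5->14), giving [15, 11, 4, 14].

[15, 11, 4, 14]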